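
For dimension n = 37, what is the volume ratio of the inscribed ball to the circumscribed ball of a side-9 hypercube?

Volume scales as r^n, and r_in/r_out = 1/√37, giving (1/√37)^37 ≈ 9.73348e-30.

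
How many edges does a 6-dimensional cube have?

The 6-cube has n·2^(n-1) = 6·2^5 = 6·32 = 192 edges.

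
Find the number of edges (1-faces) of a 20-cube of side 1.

Number of 1-faces = C(20,1) · 2^(20-1) = 20 · 524288 = 10485760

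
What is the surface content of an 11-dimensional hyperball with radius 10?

S = n·V_n(r)/r = 11·V_11(10)/10 (volume-to-surface relation), giving 128000000000·π^5/189 ≈ 2.07251e+11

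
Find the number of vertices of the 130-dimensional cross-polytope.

The 130-dimensional cross-polytope has 2n = 2·130 = 260 vertices.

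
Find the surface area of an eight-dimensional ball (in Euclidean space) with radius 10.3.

S = n·V_n(r)/r = 8·V_8(10.3)/10.3 (volume-to-surface relation), giving 3.99336e+08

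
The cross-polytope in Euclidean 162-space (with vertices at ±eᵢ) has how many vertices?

The 162-dimensional cross-polytope has 2n = 2·162 = 324 vertices.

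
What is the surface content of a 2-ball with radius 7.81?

S = n·V_n(r)/r = 2·V_2(7.81)/7.81 (volume-to-surface relation), giving 2πr = 2π·7.81 ≈ 49.0717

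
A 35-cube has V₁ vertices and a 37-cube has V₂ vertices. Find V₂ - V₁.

V₁ = 2^35 = 34359738368. V₂ = 2^37 = 137438953472. V₂ - V₁ = 103079215104.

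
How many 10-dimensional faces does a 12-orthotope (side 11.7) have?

An n-cube has C(n,k)·2^(n-k) k-faces. Here C(12,10)·2^2 = 66·4 = 264.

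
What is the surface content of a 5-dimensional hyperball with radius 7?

|∂B_5(7)| = 19208·π^2/3 ≈ 63191.8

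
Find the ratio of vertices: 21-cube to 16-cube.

The 21-cube has 2^21 = 2097152 vertices. The 16-cube has 2^16 = 65536 vertices. Ratio: 2097152/65536 = 32.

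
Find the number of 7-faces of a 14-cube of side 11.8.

An n-cube has C(n,k)·2^(n-k) k-faces. Here C(14,7)·2^7 = 3432·128 = 439296.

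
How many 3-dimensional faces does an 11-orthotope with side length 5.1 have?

f_3(11-cube) = (11 choose 3) · 2^8 = 42240.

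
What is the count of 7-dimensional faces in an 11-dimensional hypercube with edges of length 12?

f_7(11-cube) = (11 choose 7) · 2^4 = 5280.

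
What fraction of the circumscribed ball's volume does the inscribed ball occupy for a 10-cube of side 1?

V_in/V_out = n^(-n/2) = 10^(-10/2) ≈ 1e-05.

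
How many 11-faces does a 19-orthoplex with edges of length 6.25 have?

f_11(19-orthoplex) = 2^12 · (19 choose 12) = 206389248.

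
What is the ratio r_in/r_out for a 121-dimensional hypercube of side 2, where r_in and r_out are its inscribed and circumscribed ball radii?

Ratio = (s/2)/(s√121/2) = 121^(-1/2) ≈ 0.0909091.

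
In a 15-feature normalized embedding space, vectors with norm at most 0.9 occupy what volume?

V_15(0.9) = π^(15/2) · (0.9)^15 / Γ(15/2 + 1) ≈ 0.0785358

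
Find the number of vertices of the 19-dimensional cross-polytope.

Number of vertices = 2n = 38.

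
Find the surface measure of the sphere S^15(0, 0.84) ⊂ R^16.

S_16(0.84) = 2·π^(16/2)·(0.84)^15 / Γ(16/2) ≈ 0.275415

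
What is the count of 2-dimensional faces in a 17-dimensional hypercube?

f_2(17-cube) = (17 choose 2) · 2^15 = 4456448.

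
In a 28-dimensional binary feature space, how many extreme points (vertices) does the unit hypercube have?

The 28-cube has 2^28 = 268435456 vertices.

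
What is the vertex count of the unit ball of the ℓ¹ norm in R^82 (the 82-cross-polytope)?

The vertices are ±e_1, ..., ±e_82, so there are 2·82 = 164.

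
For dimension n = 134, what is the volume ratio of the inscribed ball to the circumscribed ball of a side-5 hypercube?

The radii are 5/2 and 5√134/2, so the volume ratio is (1/√134)^134 = 134^{-134/2} ≈ 3.04774e-143.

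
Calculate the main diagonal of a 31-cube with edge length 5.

Diagonal = √31 · 5 ≈ 27.8388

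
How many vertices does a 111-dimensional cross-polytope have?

An n-cross-polytope has 2n vertices; here n = 111, giving 222.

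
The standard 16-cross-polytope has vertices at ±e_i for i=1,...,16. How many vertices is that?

Number of vertices = 2n = 32.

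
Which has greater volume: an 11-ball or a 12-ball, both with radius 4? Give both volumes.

V_11(4) ≈ 7.9025e+06. V_12(4) ≈ 2.2402e+07. The 12-ball is larger.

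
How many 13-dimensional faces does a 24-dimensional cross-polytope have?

Each 13-face is the convex hull of 14 vertices, one chosen as ±e_i from each of 14 distinct axes: 2^14·C(24,14) = 32133218304.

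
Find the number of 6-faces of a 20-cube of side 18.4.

f_6(20-cube) = (20 choose 6) · 2^14 = 635043840.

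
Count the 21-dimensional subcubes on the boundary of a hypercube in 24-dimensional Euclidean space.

Choose 21 of 24 axes to span the face (C(24,21) = 2024 ways), then fix each of the remaining 3 coordinates at one of its two extreme values (2^3 = 8 ways): 2024·8 = 16192.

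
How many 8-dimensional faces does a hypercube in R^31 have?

Number of 8-faces = C(31,8) · 2^(31-8) = 7888725 · 8388608 = 66175421644800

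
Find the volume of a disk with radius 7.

Volume = π^{2/2}·(7)^2/Γ(2) = 49·π ≈ 153.938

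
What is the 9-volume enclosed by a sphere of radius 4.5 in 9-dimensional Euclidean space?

Volume = π^{9/2}·(4.5)^9/Γ(11/2) = 14348907·π^4/560 ≈ 2.49592e+06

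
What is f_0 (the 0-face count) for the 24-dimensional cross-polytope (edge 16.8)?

An n-cross-polytope has 2^(k+1)·C(n,k+1) k-faces. Here 2^1·C(24,1) = 2·24 = 48.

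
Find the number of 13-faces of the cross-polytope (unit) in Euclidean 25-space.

Number of 13-faces = 2^(13+1) · C(25,13+1) = 16384 · 4457400 = 73030041600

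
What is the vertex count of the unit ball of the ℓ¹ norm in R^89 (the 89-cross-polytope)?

Number of vertices = 2n = 178.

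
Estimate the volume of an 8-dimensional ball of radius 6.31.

The n-ball volume is π^(n/2)·r^n/Γ(n/2+1). With n=8, r=6.31: V ≈ 1.02005e+07.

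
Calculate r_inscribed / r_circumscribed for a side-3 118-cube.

r_in = 3/2 (half the side); r_out = 3√118/2 (half the diagonal). Ratio = 1/√118 ≈ 0.0920575.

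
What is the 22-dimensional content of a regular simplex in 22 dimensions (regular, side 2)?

V_22 = √(23) · 2^22 / (22! · 2^(22/2)) ≈ 8.73831e-18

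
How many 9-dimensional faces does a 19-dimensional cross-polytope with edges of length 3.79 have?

An n-cross-polytope has 2^(k+1)·C(n,k+1) k-faces. Here 2^10·C(19,10) = 1024·92378 = 94595072.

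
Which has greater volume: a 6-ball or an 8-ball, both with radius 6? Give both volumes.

V_6(6) ≈ 241105. V_8(6) ≈ 6.81708e+06. The 8-ball is larger.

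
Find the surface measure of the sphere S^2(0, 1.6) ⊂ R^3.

S = n·V_n(r)/r = 3·V_3(1.6)/1.6 (volume-to-surface relation), giving 4πr² = 4π·(1.6)² ≈ 32.1699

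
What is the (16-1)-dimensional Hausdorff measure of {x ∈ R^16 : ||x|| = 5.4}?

S = n·V_n(r)/r = 16·V_16(5.4)/5.4 (volume-to-surface relation), giving 3.64506e+11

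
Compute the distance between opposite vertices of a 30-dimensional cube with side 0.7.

The space diagonal of an n-cube of side s is s√n. Here 0.7·√30 ≈ 3.83406.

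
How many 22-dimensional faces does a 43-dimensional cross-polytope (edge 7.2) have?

f_22(43-orthoplex) = 2^23 · (43 choose 23) = 8057819334715637760.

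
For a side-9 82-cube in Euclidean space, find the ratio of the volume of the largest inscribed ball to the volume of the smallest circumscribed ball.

Volume scales as r^n, and r_in/r_out = 1/√82, giving (1/√82)^82 ≈ 3.4169e-79.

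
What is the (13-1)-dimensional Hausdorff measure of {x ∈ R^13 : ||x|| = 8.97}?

S = n·V_n(r)/r = 13·V_13(8.97)/8.97 (volume-to-surface relation), giving 3.21214e+12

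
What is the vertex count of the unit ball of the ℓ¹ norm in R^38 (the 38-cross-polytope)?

Number of vertices = 2n = 76.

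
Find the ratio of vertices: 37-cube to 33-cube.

The 37-cube has 2^37 = 137438953472 vertices. The 33-cube has 2^33 = 8589934592 vertices. Ratio: 137438953472/8589934592 = 16.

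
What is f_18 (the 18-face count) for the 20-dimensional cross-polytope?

An n-cross-polytope has 2^(k+1)·C(n,k+1) k-faces. Here 2^19·C(20,19) = 524288·20 = 10485760.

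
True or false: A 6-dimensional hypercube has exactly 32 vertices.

False. The 6-cube has 2^6 = 64 vertices.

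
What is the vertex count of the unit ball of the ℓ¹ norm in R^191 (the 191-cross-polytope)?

Number of vertices = 2n = 382.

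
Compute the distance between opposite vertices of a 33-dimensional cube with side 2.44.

d = √(2.44² + 2.44² + ... + 2.44²) [33 terms] = √(33·2.44²) = 2.44√33 ≈ 14.0167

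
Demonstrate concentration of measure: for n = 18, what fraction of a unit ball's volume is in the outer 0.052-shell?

1 - (1-0.052)^18 ≈ 0.617572 ≈ 61.76%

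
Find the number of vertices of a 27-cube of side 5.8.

An n-cube has 2^n vertices; for n = 27 that is 2^27 = 134217728.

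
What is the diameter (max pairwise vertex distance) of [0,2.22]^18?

The space diagonal of an n-cube of side s is s√n. Here 2.22·√18 ≈ 9.41866.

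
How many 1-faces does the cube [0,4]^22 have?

The 22-cube has n·2^(n-1) = 22·2^21 = 22·2097152 = 46137344 edges.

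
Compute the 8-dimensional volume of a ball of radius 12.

V = 17915904·π^4 ≈ 1.74517e+09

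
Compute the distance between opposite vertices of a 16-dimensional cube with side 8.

d = √(8² + 8² + ... + 8²) [16 terms] = √(16·8²) = 8√16 = 32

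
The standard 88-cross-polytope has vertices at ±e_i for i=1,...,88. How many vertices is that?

The vertices are ±e_1, ..., ±e_88, so there are 2·88 = 176.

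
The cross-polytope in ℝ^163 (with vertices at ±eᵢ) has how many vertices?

Number of vertices = 2n = 326.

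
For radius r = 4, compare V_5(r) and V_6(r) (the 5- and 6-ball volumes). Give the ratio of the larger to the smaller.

V_5(4) ≈ 5390.12, V_6(4) ≈ 21167. The 6-ball is larger by a factor of 3.927.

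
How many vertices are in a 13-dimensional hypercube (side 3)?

f_0(13-cube) = (13 choose 0) · 2^13 = 8192.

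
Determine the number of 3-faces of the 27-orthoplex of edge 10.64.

Each 3-face is the convex hull of 4 vertices, one chosen as ±e_i from each of 4 distinct axes: 2^4·C(27,4) = 280800.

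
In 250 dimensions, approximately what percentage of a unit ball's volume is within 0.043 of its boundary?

1 - (1-0.043)^250 ≈ 0.999983 ≈ 99.998310%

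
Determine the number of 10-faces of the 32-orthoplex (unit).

f_10(32-orthoplex) = 2^11 · (32 choose 11) = 264242135040.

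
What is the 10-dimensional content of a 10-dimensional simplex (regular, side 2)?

V_10 = √(11) · 2^10 / (10! · 2^(10/2)) ≈ 2.92471e-05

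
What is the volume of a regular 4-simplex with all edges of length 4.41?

V_4 = √(5) · 4.41^4 / (4! · 2^(4/2)) ≈ 8.80984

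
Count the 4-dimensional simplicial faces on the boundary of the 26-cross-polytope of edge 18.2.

Each 4-face is the convex hull of 5 vertices, one chosen as ±e_i from each of 5 distinct axes: 2^5·C(26,5) = 2104960.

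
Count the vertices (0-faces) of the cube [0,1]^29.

An n-cube has 2^n vertices; for n = 29 that is 2^29 = 536870912.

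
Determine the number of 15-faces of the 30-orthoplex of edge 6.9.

Each 15-face is the convex hull of 16 vertices, one chosen as ±e_i from each of 16 distinct axes: 2^16·C(30,16) = 9530420428800.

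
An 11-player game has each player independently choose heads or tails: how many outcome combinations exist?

The 11-cube has 2^11 = 2048 vertices.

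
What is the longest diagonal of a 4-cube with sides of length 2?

The space diagonal of an n-cube of side s is s√n. Here 2·√4 = 4.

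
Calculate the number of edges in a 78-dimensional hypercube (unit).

The 78-cube has n·2^(n-1) = 78·2^77 = 78·151115727451828646838272 = 11787026741242634453385216 edges.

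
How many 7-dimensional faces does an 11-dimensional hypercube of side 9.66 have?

An n-cube has C(n,k)·2^(n-k) k-faces. Here C(11,7)·2^4 = 330·16 = 5280.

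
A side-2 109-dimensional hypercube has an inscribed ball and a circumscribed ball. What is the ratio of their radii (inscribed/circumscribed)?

Ratio = (s/2)/(s√109/2) = 109^(-1/2) ≈ 0.0957826.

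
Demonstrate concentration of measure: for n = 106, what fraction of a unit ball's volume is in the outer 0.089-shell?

1 - (1-0.089)^106 ≈ 0.999949 ≈ 99.9949%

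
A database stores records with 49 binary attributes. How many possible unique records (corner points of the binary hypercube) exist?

Number of vertices = 2^49 = 562949953421312.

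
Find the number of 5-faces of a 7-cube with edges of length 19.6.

An n-cube has C(n,k)·2^(n-k) k-faces. Here C(7,5)·2^2 = 21·4 = 84.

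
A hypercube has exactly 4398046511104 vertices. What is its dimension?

The n-cube has 2^n vertices, and 4398046511104 = 2^42, so n = 42.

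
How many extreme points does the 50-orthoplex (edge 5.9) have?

The vertices are ±e_1, ..., ±e_50, so there are 2·50 = 100.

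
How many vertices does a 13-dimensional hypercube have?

The 13-cube has 2^13 = 8192 vertices.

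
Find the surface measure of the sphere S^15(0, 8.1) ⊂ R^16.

|∂B_16(8.1)| ≈ 1.59615e+14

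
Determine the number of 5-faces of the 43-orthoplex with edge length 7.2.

f_5(43-orthoplex) = 2^6 · (43 choose 6) = 390173056.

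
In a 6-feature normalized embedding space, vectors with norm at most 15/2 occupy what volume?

Volume = π^{6/2}·(15/2)^6/Γ(4) = 3796875·π^3/128 ≈ 919742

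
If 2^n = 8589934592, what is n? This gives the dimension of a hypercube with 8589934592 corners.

Since 2^n = 8589934592, we have n = 33.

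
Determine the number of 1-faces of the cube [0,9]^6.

An n-cube has C(n,k)·2^(n-k) k-faces. Here C(6,1)·2^5 = 6·32 = 192.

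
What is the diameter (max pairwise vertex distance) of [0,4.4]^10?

||(4.4,4.4,...,4.4)|| = √(10)·4.4 ≈ 13.914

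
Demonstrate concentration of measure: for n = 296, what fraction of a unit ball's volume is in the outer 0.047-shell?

1 - (1-0.047)^296 ≈ 0.9999993521 ≈ 99.999935%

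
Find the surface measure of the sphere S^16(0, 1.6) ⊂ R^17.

The surface area of an n-ball is 2π^(n/2) r^(n-1) / Γ(n/2). For n=17, r=1.6: 4421.09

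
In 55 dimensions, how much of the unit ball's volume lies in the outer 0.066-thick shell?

1 - (1-0.066)^55 ≈ 0.976607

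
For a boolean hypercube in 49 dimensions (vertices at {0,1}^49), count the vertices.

An n-cube has 2^n vertices; for n = 49 that is 2^49 = 562949953421312.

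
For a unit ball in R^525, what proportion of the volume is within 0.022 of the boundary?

V(inner)/V(outer) = ((1-0.022)/1)^525 ≈ 8.47e-06, so the shell fraction is 0.999992.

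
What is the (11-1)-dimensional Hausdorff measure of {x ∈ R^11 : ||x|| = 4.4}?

S = n·V_n(r)/r = 11·V_11(4.4)/4.4 (volume-to-surface relation), giving 5.63669e+07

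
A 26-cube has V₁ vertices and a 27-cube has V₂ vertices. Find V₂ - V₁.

V₁ = 2^26 = 67108864. V₂ = 2^27 = 134217728. V₂ - V₁ = 67108864.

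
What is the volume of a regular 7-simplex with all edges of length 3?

V = (3^7 / 7!) · √((7+1) / 2^7) ≈ 0.108482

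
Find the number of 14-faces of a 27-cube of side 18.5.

Choose 14 of 27 axes to span the face (C(27,14) = 20058300 ways), then fix each of the remaining 13 coordinates at one of its two extreme values (2^13 = 8192 ways): 20058300·8192 = 164317593600.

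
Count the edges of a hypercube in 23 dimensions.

Each of the 2^23 = 8388608 vertices has degree 23; total edges = 23·2^23/2 = 96468992.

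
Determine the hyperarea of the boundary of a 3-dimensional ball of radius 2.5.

S_3(2.5) = 2·π^(3/2)·(2.5)^2 / Γ(3/2) = 4πr² = 4π·(2.5)² ≈ 78.5398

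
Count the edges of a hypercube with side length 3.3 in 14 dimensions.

Each of the 2^14 = 16384 vertices has degree 14; total edges = 14·2^14/2 = 114688.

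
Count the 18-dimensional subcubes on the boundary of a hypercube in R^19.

An n-cube has C(n,k)·2^(n-k) k-faces. Here C(19,18)·2^1 = 19·2 = 38.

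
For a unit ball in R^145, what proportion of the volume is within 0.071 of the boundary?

V(inner)/V(outer) = ((1-0.071)/1)^145 ≈ 2.303e-05, so the shell fraction is 0.999977.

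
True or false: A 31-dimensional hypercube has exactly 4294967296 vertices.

False. The 31-cube has 2^31 = 2147483648 vertices.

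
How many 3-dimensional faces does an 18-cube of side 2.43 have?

f_3(18-cube) = (18 choose 3) · 2^15 = 26738688.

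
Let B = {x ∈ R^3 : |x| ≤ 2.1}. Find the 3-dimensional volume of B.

The n-ball volume is π^(n/2)·r^n/Γ(n/2+1). With n=3, r=2.1: V ≈ 38.7924.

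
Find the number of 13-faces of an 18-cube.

An n-cube has C(n,k)·2^(n-k) k-faces. Here C(18,13)·2^5 = 8568·32 = 274176.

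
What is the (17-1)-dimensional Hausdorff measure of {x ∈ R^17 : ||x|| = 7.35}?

S_17(7.35) = 2·π^(17/2)·(7.35)^16 / Γ(17/2) ≈ 1.73863e+14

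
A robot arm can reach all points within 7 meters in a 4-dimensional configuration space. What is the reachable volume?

The n-ball volume is π^(n/2)·r^n/Γ(n/2+1). With n=4, r=7: V = 2401·π^2/2 ≈ 11848.5.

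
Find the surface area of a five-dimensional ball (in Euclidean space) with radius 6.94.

|∂B_5(6.94)| ≈ 61052.9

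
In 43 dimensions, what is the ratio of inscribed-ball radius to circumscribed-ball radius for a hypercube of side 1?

r_in / r_out = (1/2) / (1√43/2) = 1/√43 ≈ 0.152499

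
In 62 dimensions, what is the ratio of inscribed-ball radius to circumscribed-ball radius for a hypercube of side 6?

For an n-cube of any side s, the inradius is s/2 and the circumradius is s√n/2, so the ratio is 1/√62 ≈ 0.127.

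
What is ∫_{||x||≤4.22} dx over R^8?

The n-ball volume is π^(n/2)·r^n/Γ(n/2+1). With n=8, r=4.22: V ≈ 408214.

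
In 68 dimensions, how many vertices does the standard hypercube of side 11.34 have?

Number of vertices = 2^68 = 295147905179352825856.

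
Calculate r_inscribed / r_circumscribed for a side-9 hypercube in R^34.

r_in = 9/2 (half the side); r_out = 9√34/2 (half the diagonal). Ratio = 1/√34 ≈ 0.171499.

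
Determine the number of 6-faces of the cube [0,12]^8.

Choose 6 of 8 axes to span the face (C(8,6) = 28 ways), then fix each of the remaining 2 coordinates at one of its two extreme values (2^2 = 4 ways): 28·4 = 112.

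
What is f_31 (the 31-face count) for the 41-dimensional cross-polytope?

f_31(41-orthoplex) = 2^32 · (41 choose 32) = 1504714154039050240.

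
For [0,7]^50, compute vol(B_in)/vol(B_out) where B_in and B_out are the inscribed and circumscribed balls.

V_in/V_out = n^(-n/2) = 50^(-50/2) ≈ 3.35544e-43.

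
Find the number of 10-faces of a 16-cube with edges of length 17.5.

f_10(16-cube) = (16 choose 10) · 2^6 = 512512.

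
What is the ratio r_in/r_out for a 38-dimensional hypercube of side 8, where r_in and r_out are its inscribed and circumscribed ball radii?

Ratio = (s/2)/(s√38/2) = 38^(-1/2) ≈ 0.162221.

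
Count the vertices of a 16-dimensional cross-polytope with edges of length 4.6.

An n-cross-polytope has 2n vertices; here n = 16, giving 32.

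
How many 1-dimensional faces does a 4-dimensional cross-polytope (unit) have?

Each 1-face is the convex hull of 2 vertices, one chosen as ±e_i from each of 2 distinct axes: 2^2·C(4,2) = 24.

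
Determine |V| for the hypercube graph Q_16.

Number of vertices = 2^16 = 65536.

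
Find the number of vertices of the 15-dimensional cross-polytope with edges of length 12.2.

The 15-dimensional cross-polytope has 2n = 2·15 = 30 vertices.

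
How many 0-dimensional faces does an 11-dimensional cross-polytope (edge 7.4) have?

An n-cross-polytope has 2^(k+1)·C(n,k+1) k-faces. Here 2^1·C(11,1) = 2·11 = 22.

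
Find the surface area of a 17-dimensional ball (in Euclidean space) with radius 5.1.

S_17(5.1) = 2·π^(17/2)·(5.1)^16 / Γ(17/2) ≈ 5.02033e+11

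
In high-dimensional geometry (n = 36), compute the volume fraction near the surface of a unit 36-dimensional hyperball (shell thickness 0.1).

1 - (1-0.1)^36 ≈ 0.977472 ≈ 97.75%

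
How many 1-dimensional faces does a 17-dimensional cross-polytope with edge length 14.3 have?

Each 1-face is the convex hull of 2 vertices, one chosen as ±e_i from each of 2 distinct axes: 2^2·C(17,2) = 544.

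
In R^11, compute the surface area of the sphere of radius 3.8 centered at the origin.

S = n·V_n(r)/r = 11·V_11(3.8)/3.8 (volume-to-surface relation), giving 1.30117e+07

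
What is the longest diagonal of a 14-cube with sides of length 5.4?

d = √(5.4² + 5.4² + ... + 5.4²) [14 terms] = √(14·5.4²) = 5.4√14 ≈ 20.2049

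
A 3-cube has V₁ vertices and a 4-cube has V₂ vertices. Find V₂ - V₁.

V₁ = 2^3 = 8. V₂ = 2^4 = 16. V₂ - V₁ = 8.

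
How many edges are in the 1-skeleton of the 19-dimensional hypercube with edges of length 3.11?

Number of 1-faces = C(19,1)·2^(19-1) = 19·262144 = 4980736.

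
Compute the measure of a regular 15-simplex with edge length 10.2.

V = (10.2^15 / 15!) · √((15+1) / 2^15) ≈ 22.7425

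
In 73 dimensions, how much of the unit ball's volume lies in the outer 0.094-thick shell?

Shell fraction = 1 - (1-0.094)^73 ≈ 0.999258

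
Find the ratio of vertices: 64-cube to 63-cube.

The 64-cube has 2^64 = 18446744073709551616 vertices. The 63-cube has 2^63 = 9223372036854775808 vertices. Ratio: 18446744073709551616/9223372036854775808 = 2.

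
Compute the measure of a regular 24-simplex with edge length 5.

For a regular n-simplex with edge a, V = (a^n / n!)·√((n+1)/2^n). With a=5, n=24: V ≈ 1.17269e-10.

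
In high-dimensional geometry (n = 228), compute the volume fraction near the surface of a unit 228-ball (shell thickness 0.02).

1 - (1-0.02)^228 ≈ 0.99001 ≈ 99.00%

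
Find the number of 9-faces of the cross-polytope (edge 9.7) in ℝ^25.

Each 9-face is the convex hull of 10 vertices, one chosen as ±e_i from each of 10 distinct axes: 2^10·C(25,10) = 3347210240.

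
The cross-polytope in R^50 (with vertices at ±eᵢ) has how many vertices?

Number of vertices = 2n = 100.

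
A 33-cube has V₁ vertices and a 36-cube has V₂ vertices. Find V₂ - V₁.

V₁ = 2^33 = 8589934592. V₂ = 2^36 = 68719476736. V₂ - V₁ = 60129542144.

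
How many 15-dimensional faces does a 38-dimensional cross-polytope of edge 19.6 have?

f_15(38-orthoplex) = 2^16 · (38 choose 16) = 1457518964244480.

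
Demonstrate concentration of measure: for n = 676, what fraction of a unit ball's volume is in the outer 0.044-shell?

1 - (1-0.044)^676 ≈ 1 - 6.159e-14 ≈ (100 - 6.16e-12)%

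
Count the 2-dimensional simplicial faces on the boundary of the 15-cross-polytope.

Each 2-face is the convex hull of 3 vertices, one chosen as ±e_i from each of 3 distinct axes: 2^3·C(15,3) = 3640.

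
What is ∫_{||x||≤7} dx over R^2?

V = 49·π ≈ 153.938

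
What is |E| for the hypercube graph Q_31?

Number of 1-faces = C(31,1)·2^(31-1) = 31·1073741824 = 33285996544.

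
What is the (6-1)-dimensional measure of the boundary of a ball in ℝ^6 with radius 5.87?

|∂B_6(5.87)| ≈ 216093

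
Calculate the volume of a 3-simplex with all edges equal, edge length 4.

Volume = (√2/12) · 4³ = 7.54247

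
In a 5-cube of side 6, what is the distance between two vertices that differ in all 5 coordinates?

||(6,6,...,6)|| = √(5)·6 ≈ 13.4164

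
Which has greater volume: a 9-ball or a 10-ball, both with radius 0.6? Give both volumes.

V_9(0.6) ≈ 0.0332414. V_10(0.6) ≈ 0.0154199. The 9-ball is larger.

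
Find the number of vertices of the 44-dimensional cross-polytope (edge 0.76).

Number of vertices = 2n = 88.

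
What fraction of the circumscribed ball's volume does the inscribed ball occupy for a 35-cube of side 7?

The radii are 7/2 and 7√35/2, so the volume ratio is (1/√35)^35 = 35^{-35/2} ≈ 9.52378e-28.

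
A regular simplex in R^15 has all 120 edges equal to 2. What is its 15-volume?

V_15 = √(16) · 2^15 / (15! · 2^(15/2)) ≈ 5.53714e-10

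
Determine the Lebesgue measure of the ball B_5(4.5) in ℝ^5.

The n-ball volume is π^(n/2)·r^n/Γ(n/2+1). With n=5, r=4.5: V = 19683·π^2/20 ≈ 9713.17.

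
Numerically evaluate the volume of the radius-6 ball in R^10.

V_10(6) = π^(10/2) · (6)^10 / Γ(10/2 + 1) = 2519424·π^5/5 ≈ 1.54199e+08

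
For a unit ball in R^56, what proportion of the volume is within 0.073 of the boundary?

V(inner)/V(outer) = ((1-0.073)/1)^56 ≈ 0.01434, so the shell fraction is 0.985663.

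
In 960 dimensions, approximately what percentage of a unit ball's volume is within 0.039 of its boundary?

1 - (1-0.039)^960 ≈ 1 - 2.597e-17 ≈ 100.000000%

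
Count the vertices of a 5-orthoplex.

Number of vertices = 2n = 10.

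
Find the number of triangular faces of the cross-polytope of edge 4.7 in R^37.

Each 2-face is the convex hull of 3 vertices, one chosen as ±e_i from each of 3 distinct axes: 2^3·C(37,3) = 62160.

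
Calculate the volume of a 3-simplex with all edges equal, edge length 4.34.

Volume = (√2/12) · 4.34³ = 9.63392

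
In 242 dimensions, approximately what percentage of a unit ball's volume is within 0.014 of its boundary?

1 - (1-0.014)^242 ≈ 0.967023 ≈ 96.70%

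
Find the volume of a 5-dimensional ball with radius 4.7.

V_5(4.7) = π^(5/2) · (4.7)^5 / Γ(5/2 + 1) ≈ 12072.2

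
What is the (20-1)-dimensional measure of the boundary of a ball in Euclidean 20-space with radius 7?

|∂B_20(7)| = 1628413597910449·π^10/25920 ≈ 5.8834e+15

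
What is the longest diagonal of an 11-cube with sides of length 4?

The space diagonal of an n-cube of side s is s√n. Here 4·√11 ≈ 13.2665.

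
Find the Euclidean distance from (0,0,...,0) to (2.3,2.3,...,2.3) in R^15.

The space diagonal of an n-cube of side s is s√n. Here 2.3·√15 ≈ 8.90786.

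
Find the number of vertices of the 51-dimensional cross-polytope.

The vertices are ±e_1, ..., ±e_51, so there are 2·51 = 102.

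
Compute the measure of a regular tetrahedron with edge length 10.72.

Volume = (√2/12) · 10.72³ = 145.184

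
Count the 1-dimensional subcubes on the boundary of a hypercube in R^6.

Choose 1 of 6 axes to span the face (C(6,1) = 6 ways), then fix each of the remaining 5 coordinates at one of its two extreme values (2^5 = 32 ways): 6·32 = 192.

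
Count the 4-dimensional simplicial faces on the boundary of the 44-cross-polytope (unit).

Each 4-face is the convex hull of 5 vertices, one chosen as ±e_i from each of 5 distinct axes: 2^5·C(44,5) = 34752256.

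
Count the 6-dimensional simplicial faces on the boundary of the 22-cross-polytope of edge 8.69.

f_6(22-orthoplex) = 2^7 · (22 choose 7) = 21829632.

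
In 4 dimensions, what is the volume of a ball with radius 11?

V = 14641·π^2/2 ≈ 72250.4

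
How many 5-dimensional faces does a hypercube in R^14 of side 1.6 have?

An n-cube has C(n,k)·2^(n-k) k-faces. Here C(14,5)·2^9 = 2002·512 = 1025024.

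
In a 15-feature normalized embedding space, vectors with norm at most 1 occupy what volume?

V_15(1) = π^(15/2) · (1)^15 / Γ(15/2 + 1) = 256·π^7/2027025 ≈ 0.381443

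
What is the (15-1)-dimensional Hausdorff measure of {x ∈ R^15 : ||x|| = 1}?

|∂B_15(1)| = 256·π^7/135135 ≈ 5.72165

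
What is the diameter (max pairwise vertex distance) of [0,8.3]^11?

Diagonal = √11 · 8.3 ≈ 27.528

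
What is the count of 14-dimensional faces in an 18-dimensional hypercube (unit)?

An n-cube has C(n,k)·2^(n-k) k-faces. Here C(18,14)·2^4 = 3060·16 = 48960.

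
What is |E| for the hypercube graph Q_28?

Number of 1-faces = C(28,1)·2^(28-1) = 28·134217728 = 3758096384.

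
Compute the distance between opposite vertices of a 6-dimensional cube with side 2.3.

Diagonal = √6 · 2.3 ≈ 5.63383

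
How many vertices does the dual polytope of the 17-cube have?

An n-cross-polytope has 2n vertices; here n = 17, giving 34.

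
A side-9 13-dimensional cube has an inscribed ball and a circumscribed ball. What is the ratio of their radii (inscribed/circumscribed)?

For an n-cube of any side s, the inradius is s/2 and the circumradius is s√n/2, so the ratio is 1/√13 ≈ 0.27735.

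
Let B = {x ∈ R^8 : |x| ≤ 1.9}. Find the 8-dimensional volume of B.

V_8(1.9) = π^(8/2) · (1.9)^8 / Γ(8/2 + 1) ≈ 689.314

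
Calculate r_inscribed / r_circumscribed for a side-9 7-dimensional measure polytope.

r_in = 9/2 (half the side); r_out = 9√7/2 (half the diagonal). Ratio = 1/√7 ≈ 0.377964.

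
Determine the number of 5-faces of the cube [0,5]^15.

Number of 5-faces = C(15,5) · 2^(15-5) = 3003 · 1024 = 3075072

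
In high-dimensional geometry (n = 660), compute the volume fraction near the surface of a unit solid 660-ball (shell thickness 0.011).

1 - (1-0.011)^660 ≈ 0.999325 ≈ 99.93%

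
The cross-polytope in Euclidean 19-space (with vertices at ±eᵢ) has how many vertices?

An n-cross-polytope has 2n vertices; here n = 19, giving 38.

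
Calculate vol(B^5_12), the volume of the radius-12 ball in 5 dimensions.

The n-ball volume is π^(n/2)·r^n/Γ(n/2+1). With n=5, r=12: V = 663552·π^2/5 ≈ 1.3098e+06.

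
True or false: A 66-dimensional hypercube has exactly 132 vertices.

False. The 66-cube has 2^66 = 73786976294838206464 vertices.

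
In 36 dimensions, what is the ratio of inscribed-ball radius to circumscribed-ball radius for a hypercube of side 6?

Ratio = (s/2)/(s√36/2) = 36^(-1/2) ≈ 0.166667.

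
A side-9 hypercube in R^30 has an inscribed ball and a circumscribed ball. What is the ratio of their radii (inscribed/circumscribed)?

Ratio = (s/2)/(s√30/2) = 30^(-1/2) ≈ 0.182574.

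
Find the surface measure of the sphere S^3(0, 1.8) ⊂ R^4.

The surface area of an n-ball is 2π^(n/2) r^(n-1) / Γ(n/2). For n=4, r=1.8: 115.119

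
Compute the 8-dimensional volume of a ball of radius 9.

The n-ball volume is π^(n/2)·r^n/Γ(n/2+1). With n=8, r=9: V = 14348907·π^4/8 ≈ 1.74714e+08.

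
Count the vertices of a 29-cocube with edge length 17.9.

The vertices are ±e_1, ..., ±e_29, so there are 2·29 = 58.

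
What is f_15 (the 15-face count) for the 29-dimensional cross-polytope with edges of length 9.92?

Number of 15-faces = 2^(15+1) · C(29,15+1) = 65536 · 67863915 = 4447529533440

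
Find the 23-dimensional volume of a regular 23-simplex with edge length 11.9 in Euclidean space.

Volume = 11.9^23 · √(24/2^23) / 23! ≈ 0.357558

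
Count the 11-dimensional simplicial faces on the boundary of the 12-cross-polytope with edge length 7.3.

An n-cross-polytope has 2^(k+1)·C(n,k+1) k-faces. Here 2^12·C(12,12) = 4096·1 = 4096.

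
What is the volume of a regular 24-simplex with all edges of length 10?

V_24 = √(25) · 10^24 / (24! · 2^(24/2)) ≈ 0.00196745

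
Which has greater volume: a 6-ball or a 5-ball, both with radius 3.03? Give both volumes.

V_6(3.03) ≈ 3999.03. V_5(3.03) ≈ 1344.35. The 6-ball is larger.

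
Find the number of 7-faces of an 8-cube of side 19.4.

An n-cube has C(n,k)·2^(n-k) k-faces. Here C(8,7)·2^1 = 8·2 = 16.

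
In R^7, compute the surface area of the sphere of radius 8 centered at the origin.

|∂B_7(8)| = 4194304·π^3/15 ≈ 8.66998e+06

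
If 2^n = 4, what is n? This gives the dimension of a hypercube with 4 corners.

2^n = 4 ⇒ n = log_2(4) = 2.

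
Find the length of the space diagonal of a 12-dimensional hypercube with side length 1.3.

d = √(1.3² + 1.3² + ... + 1.3²) [12 terms] = √(12·1.3²) = 1.3√12 ≈ 4.50333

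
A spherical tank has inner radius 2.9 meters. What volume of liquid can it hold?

V_3(2.9) = π^(3/2) · (2.9)^3 / Γ(3/2 + 1) ≈ 102.16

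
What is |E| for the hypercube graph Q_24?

Number of 1-faces = C(24,1)·2^(24-1) = 24·8388608 = 201326592.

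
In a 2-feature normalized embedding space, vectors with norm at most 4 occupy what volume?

Volume = π^{2/2}·(4)^2/Γ(2) = 16·π ≈ 50.2655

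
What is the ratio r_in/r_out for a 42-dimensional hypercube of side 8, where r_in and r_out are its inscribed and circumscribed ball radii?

r_in / r_out = (8/2) / (8√42/2) = 1/√42 ≈ 0.154303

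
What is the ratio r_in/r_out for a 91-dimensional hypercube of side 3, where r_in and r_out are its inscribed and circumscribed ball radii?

r_in / r_out = (3/2) / (3√91/2) = 1/√91 ≈ 0.104828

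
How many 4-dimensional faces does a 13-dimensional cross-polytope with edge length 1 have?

Each 4-face is the convex hull of 5 vertices, one chosen as ±e_i from each of 5 distinct axes: 2^5·C(13,5) = 41184.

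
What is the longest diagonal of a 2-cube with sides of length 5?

Diagonal = √2 · 5 ≈ 7.07107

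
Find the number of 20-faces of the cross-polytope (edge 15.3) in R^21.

f_20(21-orthoplex) = 2^21 · (21 choose 21) = 2097152.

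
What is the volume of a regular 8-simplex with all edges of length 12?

Volume = 12^8 · √(9/2^8) / 8! ≈ 1999.54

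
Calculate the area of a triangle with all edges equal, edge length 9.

Area = (√3/4) · 9² = 35.074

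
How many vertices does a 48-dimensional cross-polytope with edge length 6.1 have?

Number of vertices = 2n = 96.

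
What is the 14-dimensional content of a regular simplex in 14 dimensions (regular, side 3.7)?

For a regular n-simplex with edge a, V = (a^n / n!)·√((n+1)/2^n). With a=3.7, n=14: V ≈ 3.12789e-05.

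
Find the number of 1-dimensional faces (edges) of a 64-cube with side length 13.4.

Each of the 2^64 = 18446744073709551616 vertices has degree 64; total edges = 64·2^64/2 = 590295810358705651712.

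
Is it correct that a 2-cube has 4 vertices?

True. The 2-cube has 2^2 = 4 vertices.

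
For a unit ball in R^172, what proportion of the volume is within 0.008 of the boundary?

1 - (1-0.008)^172 ≈ 0.748807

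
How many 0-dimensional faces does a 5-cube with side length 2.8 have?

Number of 0-faces = C(5,0) · 2^(5-0) = 1 · 32 = 32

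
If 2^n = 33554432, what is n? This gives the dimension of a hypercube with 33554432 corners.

n = log_2(33554432) = 25.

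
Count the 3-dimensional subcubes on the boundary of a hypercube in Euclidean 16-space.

Number of 3-faces = C(16,3) · 2^(16-3) = 560 · 8192 = 4587520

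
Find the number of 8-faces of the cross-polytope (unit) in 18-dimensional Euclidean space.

Number of 8-faces = 2^(8+1) · C(18,8+1) = 512 · 48620 = 24893440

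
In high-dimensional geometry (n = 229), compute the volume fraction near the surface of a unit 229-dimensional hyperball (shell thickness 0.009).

1 - (1-0.009)^229 ≈ 0.873856 ≈ 87.39%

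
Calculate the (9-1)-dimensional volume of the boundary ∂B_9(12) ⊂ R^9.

S = n·V_n(r)/r = 9·V_9(12)/12 (volume-to-surface relation), giving 4586471424·π^4/35 ≈ 1.27647e+10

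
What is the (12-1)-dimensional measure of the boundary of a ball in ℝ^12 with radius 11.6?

S = n·V_n(r)/r = 12·V_12(11.6)/11.6 (volume-to-surface relation), giving 8.19947e+12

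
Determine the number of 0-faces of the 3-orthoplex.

An n-cross-polytope has 2^(k+1)·C(n,k+1) k-faces. Here 2^1·C(3,1) = 2·3 = 6.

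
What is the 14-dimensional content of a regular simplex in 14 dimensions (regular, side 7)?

For a regular n-simplex with edge a, V = (a^n / n!)·√((n+1)/2^n). With a=7, n=14: V ≈ 0.235396.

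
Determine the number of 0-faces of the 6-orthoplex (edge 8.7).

Each 0-face is the convex hull of 1 vertex, one chosen as ±e_i from each of 1 distinct axis: 2^1·C(6,1) = 12.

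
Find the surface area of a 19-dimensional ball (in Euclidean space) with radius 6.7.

S = n·V_n(r)/r = 19·V_19(6.7)/6.7 (volume-to-surface relation), giving 6.55673e+14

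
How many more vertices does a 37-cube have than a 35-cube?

The 37-cube has 2^37 = 137438953472 vertices. The 35-cube has 2^35 = 34359738368 vertices. Difference: 137438953472 - 34359738368 = 103079215104.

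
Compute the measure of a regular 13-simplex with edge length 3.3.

V = (3.3^13 / 13!) · √((13+1) / 2^13) ≈ 3.65401e-05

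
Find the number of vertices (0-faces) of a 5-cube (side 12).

Number of 0-faces = C(5,0) · 2^(5-0) = 1 · 32 = 32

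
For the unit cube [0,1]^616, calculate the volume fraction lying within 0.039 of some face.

The inner cube has side 1-2·0.039 = 0.922 and volume (0.922)^616 ≈ 1.88e-22, so the shell holds 1 - 1.88e-22 of the volume.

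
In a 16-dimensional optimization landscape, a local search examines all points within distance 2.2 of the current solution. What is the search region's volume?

The n-ball volume is π^(n/2)·r^n/Γ(n/2+1). With n=16, r=2.2: V ≈ 70866.6.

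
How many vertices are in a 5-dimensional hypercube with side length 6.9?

f_0(5-cube) = (5 choose 0) · 2^5 = 32.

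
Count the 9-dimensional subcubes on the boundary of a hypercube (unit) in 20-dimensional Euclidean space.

Number of 9-faces = C(20,9) · 2^(20-9) = 167960 · 2048 = 343982080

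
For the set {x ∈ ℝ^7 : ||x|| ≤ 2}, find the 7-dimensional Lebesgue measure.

Volume = π^{7/2}·(2)^7/Γ(9/2) = 2048·π^3/105 ≈ 604.77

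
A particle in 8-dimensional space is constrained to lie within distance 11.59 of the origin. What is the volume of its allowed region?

Volume = π^{8/2}·(11.59)^8/Γ(5) ≈ 1.32147e+09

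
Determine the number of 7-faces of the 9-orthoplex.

An n-cross-polytope has 2^(k+1)·C(n,k+1) k-faces. Here 2^8·C(9,8) = 256·9 = 2304.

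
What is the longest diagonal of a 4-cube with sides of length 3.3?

d = √(3.3² + 3.3² + ... + 3.3²) [4 terms] = √(4·3.3²) = 3.3√4 = 6.6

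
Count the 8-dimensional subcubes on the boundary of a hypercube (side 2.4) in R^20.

f_8(20-cube) = (20 choose 8) · 2^12 = 515973120.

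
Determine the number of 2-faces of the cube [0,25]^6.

f_2(6-cube) = (6 choose 2) · 2^4 = 240.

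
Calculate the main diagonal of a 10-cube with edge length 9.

||(9,9,...,9)|| = √(10)·9 ≈ 28.4605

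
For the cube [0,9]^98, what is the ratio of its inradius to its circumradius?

r_in / r_out = (9/2) / (9√98/2) = 1/√98 ≈ 0.101015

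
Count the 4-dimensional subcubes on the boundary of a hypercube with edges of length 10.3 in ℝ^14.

An n-cube has C(n,k)·2^(n-k) k-faces. Here C(14,4)·2^10 = 1001·1024 = 1025024.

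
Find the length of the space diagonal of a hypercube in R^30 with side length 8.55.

Diagonal = √30 · 8.55 ≈ 46.8303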